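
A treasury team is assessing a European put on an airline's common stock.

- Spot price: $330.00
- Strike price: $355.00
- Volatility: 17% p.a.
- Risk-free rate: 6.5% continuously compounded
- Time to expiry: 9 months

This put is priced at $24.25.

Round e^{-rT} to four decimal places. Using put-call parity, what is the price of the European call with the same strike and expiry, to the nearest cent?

e^(−rT) = e^(−0.065·0.75) = 0.9524
Put-call parity: C − P = S − K·e^(−rT) = 330 − 355·0.9524 = 330 − 338.1020 = -8.1020
C = P + (C − P) = 24.25 + (-8.1020) = 16.1480

$16.15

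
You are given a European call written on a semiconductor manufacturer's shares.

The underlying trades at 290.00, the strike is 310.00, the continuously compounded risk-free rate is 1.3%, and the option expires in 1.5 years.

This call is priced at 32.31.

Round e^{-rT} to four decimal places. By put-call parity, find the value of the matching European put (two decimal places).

exp(−rT) = exp(−0.013·1.5) = 0.9807
Put-call parity: C − P = S − K·e^(−rT) = 290 − 310·0.9807 = 290 − 304.0170 = -14.0170
P = C − (C − P) = 32.31 − (-14.0170) = 46.3270

46.33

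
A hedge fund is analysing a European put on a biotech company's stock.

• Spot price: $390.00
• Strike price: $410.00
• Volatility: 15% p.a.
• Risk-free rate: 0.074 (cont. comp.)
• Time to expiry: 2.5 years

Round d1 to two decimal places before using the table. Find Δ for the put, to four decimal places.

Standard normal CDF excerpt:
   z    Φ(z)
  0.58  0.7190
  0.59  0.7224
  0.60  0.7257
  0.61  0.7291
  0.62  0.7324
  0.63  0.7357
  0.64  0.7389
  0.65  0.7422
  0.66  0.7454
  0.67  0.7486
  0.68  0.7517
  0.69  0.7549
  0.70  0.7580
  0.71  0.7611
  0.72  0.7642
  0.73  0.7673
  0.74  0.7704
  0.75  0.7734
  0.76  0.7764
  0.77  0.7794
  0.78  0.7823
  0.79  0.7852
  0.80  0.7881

-0.2451

σ√T = 0.15 × 1.5811 = 0.2372
d₁ = [ln(390/410) + (0.074 + 0.15²/2)·2.5] / 0.2372 = [-0.0500 + 0.2131] / 0.2372 = 0.6878 ≈ 0.69
N(d₁) = N(0.69) = 0.7549
Δ_put = N(d₁) − 1 = 0.7549 − 1 = -0.2451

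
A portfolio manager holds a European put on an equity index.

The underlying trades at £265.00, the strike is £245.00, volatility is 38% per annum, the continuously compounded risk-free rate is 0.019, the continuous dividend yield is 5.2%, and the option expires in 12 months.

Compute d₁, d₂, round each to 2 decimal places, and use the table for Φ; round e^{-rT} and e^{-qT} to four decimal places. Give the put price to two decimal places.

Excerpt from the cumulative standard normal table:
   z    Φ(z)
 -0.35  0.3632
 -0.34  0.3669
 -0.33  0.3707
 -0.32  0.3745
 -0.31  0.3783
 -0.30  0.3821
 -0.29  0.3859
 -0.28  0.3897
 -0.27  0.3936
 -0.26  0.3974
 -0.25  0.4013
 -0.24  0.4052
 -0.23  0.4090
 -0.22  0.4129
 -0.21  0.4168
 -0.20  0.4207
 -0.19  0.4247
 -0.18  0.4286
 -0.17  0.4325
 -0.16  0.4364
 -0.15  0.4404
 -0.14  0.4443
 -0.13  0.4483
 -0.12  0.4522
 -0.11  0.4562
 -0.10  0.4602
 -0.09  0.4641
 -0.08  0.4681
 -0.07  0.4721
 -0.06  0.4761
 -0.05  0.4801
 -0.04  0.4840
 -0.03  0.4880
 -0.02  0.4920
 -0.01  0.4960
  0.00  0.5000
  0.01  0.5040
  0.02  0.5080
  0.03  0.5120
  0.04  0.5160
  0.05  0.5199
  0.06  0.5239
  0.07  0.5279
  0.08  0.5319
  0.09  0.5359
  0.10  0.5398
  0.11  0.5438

σ√T = 0.38 × 1.0000 = 0.3800
d₁ = [ln(265/245) + (0.019 − 0.052 + 0.38²/2)·1] / 0.3800 = [0.0785 + 0.0392] / 0.3800 = 0.3097 which rounds to 0.31
d₂ = d₁ − σ√T = 0.3097 − 0.3800 = -0.0703 which rounds to -0.07
exp(−qT) = exp(−0.052·1) = 0.9493;  exp(−rT) = exp(−0.019·1) = 0.9812
N(−d₂) = N(0.07) = 0.5279;  N(−d₁) = N(-0.31) = 0.3783
P = 245·0.9812·0.5279 − 265·0.9493·0.3783 = 126.9040 − 95.1669 = 31.7371

£31.74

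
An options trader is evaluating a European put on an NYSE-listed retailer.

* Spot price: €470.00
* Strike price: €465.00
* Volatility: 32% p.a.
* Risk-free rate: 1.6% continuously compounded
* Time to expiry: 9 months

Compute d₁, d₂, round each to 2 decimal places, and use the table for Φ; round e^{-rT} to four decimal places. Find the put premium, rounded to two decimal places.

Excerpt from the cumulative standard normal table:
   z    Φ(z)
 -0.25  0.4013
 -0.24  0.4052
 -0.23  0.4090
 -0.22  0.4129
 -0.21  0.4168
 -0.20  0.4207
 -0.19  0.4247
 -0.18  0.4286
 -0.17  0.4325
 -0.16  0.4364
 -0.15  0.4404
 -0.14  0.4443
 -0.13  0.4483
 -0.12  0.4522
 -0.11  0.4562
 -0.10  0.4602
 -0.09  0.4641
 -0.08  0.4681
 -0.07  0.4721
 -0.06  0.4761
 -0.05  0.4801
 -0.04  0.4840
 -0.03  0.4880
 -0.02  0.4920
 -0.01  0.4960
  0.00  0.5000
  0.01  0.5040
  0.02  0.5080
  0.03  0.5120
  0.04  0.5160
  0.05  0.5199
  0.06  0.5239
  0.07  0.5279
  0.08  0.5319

€46.65

σ√T = 0.32 × 0.8660 = 0.2771
d₁ = [ln(470/465) + (0.016 + 0.32²/2)·0.75] / 0.2771 = [0.0107 + 0.0504] / 0.2771 = 0.2205 → 0.22
d₂ = d₁ − σ√T = 0.2205 − 0.2771 = -0.0567 → -0.06
e^(−rT) = e^(−0.016·0.75) = 0.9881
P = 465·0.9881·N(0.06) − 470·N(-0.22) = 465·0.9881·0.5239 − 470·0.4129 = 240.7145 − 194.0630 = 46.6515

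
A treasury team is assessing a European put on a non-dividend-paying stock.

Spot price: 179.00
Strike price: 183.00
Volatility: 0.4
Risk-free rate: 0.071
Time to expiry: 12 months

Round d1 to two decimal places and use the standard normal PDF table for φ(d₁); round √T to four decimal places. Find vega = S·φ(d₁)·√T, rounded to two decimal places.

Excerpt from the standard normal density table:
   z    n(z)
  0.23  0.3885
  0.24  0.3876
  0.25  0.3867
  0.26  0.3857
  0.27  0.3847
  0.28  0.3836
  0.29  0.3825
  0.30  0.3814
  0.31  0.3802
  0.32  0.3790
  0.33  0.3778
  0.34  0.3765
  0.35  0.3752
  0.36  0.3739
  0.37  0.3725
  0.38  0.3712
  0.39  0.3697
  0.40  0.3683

67.84

σ√T = 0.4·√1 = 0.4000
d₁ = [ln(179/183) + (0.071 + ½·0.4²)·1] / (σ√T) = (-0.0221 + 0.1510) / 0.4000 = 0.3222 → 0.32
√T = √1 = 1.0000
φ(d₁) = φ(0.32) = 0.3790
vega = S·φ(d₁)·√T = 179·0.3790·1.0000 = 67.8410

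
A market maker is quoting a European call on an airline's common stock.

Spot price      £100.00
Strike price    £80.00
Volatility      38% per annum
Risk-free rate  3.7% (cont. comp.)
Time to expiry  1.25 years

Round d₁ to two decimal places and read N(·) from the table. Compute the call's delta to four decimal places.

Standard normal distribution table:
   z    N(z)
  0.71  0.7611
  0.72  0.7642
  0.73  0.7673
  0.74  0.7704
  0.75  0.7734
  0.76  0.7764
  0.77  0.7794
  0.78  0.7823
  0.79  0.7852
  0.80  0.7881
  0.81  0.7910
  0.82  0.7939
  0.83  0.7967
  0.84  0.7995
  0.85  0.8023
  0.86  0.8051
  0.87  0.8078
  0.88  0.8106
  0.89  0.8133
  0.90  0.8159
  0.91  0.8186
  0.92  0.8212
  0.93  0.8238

σ√T = 0.38·√1.25 = 0.4249
ln(S/K) + (r + σ²/2)T = ln(100/80) + (0.037 + 0.38²/2)·1.25 = 0.2231 + 0.1365 = 0.3596
d₁ = 0.3596 / 0.4249 = 0.8465 which rounds to 0.85
N(d₁) = N(0.85) = 0.8023
Δ_call = N(d₁) = 0.8023

0.8023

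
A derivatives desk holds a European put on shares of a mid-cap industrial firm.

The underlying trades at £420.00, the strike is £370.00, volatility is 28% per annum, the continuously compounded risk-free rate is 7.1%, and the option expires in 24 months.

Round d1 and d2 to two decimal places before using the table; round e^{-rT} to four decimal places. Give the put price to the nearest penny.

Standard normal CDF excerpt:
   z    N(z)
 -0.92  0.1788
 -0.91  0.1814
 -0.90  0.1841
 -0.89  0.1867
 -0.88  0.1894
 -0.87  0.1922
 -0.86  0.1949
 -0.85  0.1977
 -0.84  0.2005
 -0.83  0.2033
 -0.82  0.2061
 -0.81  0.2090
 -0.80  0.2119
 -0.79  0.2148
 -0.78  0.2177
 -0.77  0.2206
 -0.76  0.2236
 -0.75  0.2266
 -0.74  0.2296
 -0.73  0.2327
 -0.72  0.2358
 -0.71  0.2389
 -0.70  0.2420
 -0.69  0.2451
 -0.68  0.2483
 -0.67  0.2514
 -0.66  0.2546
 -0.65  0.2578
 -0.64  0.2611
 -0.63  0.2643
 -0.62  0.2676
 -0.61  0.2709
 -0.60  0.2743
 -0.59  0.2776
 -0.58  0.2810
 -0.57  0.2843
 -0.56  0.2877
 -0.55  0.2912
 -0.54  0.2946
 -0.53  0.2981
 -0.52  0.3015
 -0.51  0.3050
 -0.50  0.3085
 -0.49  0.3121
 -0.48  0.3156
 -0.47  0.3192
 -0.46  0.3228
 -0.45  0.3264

£21.76

T = 2;  σ√T = 0.3960
d₁ = [ln(420/370) + (0.071 + ½·0.28²)·2] / (σ√T) = (0.1268 + 0.2204) / 0.3960 = 0.8767 ⇒ 0.88
d₂ = 0.8767 − 0.3960 = 0.4807 ⇒ 0.48
e^(−rT) = e^(−0.071·2) = 0.8676
N(−d₂) = N(-0.48) = 0.3156;  N(−d₁) = N(-0.88) = 0.1894
P = 370·0.8676·0.3156 − 420·0.1894 = 101.3114 − 79.5480 = 21.7634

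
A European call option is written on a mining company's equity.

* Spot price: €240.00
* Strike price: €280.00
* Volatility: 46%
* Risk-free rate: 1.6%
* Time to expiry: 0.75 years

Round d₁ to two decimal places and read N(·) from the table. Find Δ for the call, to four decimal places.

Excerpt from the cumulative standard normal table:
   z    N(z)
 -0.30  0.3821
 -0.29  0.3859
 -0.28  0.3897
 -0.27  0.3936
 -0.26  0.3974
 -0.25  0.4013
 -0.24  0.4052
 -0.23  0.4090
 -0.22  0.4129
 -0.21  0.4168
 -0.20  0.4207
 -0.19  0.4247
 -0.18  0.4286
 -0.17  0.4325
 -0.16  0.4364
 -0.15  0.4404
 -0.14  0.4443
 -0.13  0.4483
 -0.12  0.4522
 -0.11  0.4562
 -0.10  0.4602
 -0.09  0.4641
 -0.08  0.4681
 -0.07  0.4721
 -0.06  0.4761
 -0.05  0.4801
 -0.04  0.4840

0.4364

T = 0.75;  σ√T = 0.3984
d₁ = [ln(240/280) + (0.016 + 0.46²/2)·0.75] / 0.3984 = [-0.1542 + 0.0914] / 0.3984 = -0.1576 → -0.16
N(d₁) = N(-0.16) = 0.4364
Δ_call = N(d₁) = 0.4364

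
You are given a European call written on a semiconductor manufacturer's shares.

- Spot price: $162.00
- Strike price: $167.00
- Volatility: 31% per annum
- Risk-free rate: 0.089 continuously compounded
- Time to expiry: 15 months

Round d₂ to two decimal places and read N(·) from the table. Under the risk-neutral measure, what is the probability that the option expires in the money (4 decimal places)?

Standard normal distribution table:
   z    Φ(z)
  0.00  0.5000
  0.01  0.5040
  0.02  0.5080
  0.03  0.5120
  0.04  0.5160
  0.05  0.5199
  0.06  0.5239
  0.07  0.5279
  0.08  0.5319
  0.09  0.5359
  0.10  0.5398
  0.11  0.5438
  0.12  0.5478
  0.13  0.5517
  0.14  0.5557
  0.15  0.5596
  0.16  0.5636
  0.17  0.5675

σ√T = 0.31·√1.25 = 0.3466
d₁ = [ln(162/167) + (0.089 + 0.31²/2)·1.25] / 0.3466 = [-0.0304 + 0.1713] / 0.3466 = 0.4066 ⇒ 0.41
d₂ = d₁ − σ√T = 0.4066 − 0.3466 = 0.0600 ⇒ 0.06
Pr(exercise) under Q = N(d₂) = 0.5239

0.5239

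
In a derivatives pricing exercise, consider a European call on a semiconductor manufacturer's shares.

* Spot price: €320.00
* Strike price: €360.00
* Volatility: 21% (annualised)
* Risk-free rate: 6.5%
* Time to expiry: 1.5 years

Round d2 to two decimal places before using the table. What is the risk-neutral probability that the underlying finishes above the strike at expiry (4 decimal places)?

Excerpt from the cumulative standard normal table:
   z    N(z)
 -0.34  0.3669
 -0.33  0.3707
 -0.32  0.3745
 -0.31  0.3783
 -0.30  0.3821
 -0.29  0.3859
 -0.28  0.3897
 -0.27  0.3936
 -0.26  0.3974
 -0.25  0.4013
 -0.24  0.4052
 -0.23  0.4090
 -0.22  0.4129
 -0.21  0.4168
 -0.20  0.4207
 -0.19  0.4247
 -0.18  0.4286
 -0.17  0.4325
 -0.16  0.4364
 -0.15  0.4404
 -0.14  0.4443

0.4168

σ√T = 0.21 × 1.2247 = 0.2572
d₁ = [ln(320/360) + (0.065 + ½·0.21²)·1.5] / (σ√T) = (-0.1178 + 0.1306) / 0.2572 = 0.0497 ≈ 0.05
d₂ = 0.0497 − 0.2572 = -0.2075 ≈ -0.21
Risk-neutral Pr[S_T > K] = N(d₂) = N(-0.21) = 0.4168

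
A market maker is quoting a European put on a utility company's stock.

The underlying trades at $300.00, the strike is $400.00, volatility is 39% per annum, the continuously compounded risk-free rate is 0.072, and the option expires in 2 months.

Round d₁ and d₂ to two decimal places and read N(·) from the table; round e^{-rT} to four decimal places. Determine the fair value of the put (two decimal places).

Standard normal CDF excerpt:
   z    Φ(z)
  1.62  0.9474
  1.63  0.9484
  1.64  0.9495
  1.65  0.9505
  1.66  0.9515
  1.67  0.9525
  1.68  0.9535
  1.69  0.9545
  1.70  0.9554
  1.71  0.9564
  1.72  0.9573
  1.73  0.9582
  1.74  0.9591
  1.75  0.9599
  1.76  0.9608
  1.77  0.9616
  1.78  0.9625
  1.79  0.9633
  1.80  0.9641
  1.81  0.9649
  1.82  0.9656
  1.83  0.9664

σ√T = 0.39·√0.1667 = 0.1592
d₁ = [ln(300/400) + (0.072 + 0.39²/2)·0.1667] / 0.1592 = [-0.2877 + 0.0247] / 0.1592 = -1.6519 → -1.65
d₂ = d₁ − σ√T = -1.6519 − 0.1592 = -1.8111 → -1.81
e^(−rT) = e^(−0.072·0.1667) = 0.9881
N(−d₂) = N(1.81) = 0.9649;  N(−d₁) = N(1.65) = 0.9505
P = 400·0.9881·0.9649 − 300·0.9505 = 381.3671 − 285.1500 = 96.2171

$96.22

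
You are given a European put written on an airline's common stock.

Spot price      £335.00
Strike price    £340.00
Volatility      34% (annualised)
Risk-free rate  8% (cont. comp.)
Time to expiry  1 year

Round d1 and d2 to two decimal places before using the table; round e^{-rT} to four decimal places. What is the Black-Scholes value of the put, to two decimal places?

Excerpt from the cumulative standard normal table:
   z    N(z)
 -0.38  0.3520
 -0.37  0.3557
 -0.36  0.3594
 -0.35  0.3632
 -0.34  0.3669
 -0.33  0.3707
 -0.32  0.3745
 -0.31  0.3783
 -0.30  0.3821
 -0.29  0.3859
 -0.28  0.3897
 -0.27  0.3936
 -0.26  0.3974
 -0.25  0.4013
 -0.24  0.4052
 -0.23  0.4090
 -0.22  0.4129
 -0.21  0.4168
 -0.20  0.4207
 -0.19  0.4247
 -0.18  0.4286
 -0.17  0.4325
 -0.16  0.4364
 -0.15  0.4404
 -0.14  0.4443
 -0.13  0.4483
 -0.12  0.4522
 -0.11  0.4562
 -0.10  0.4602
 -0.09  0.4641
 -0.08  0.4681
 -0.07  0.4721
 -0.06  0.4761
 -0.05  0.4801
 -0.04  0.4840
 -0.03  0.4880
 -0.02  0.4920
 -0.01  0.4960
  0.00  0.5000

£34.02

T = 1;  σ√T = 0.3400
d₁ = [ln(335/340) + (0.08 + ½·0.34²)·1] / (σ√T) = (-0.0148 + 0.1378) / 0.3400 = 0.3617 ≈ 0.36
d₂ = 0.3617 − 0.3400 = 0.0217 ≈ 0.02
exp(−rT) = exp(−0.08·1) = 0.9231
N(−d₂) = N(-0.02) = 0.4920;  N(−d₁) = N(-0.36) = 0.3594
P = 340·0.9231·0.4920 − 335·0.3594 = 154.4162 − 120.3990 = 34.0172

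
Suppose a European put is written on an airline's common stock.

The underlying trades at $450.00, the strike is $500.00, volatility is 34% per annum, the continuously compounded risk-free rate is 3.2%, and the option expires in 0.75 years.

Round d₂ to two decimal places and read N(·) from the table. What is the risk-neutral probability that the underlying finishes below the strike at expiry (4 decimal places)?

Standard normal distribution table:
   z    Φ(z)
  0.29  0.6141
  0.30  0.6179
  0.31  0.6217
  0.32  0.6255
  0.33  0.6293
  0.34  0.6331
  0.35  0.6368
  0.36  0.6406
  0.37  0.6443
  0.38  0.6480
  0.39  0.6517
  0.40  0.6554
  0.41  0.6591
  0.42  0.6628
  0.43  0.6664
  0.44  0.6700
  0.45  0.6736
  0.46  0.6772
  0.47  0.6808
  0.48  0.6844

σ√T = 0.34 × 0.8660 = 0.2944
d₁ = [ln(450/500) + (0.032 + ½·0.34²)·0.75] / (σ√T) = (-0.1054 + 0.0674) / 0.2944 = -0.1291 ≈ -0.13
d₂ = -0.1291 − 0.2944 = -0.4235 ≈ -0.42
Pr(exercise) under Q = N(−d₂) = N(0.42) = 0.6628

0.6628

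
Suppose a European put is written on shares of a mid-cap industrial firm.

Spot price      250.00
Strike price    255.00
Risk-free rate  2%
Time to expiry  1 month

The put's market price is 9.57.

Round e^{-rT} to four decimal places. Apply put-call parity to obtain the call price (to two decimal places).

exp(−rT) = exp(−0.02·0.08333) = 0.9983
Put-call parity: C − P = S − K·e^(−rT) = 250 − 255·0.9983 = 250 − 254.5665 = -4.5665
C = P + (C − P) = 9.57 + (-4.5665) = 5.0035

5.00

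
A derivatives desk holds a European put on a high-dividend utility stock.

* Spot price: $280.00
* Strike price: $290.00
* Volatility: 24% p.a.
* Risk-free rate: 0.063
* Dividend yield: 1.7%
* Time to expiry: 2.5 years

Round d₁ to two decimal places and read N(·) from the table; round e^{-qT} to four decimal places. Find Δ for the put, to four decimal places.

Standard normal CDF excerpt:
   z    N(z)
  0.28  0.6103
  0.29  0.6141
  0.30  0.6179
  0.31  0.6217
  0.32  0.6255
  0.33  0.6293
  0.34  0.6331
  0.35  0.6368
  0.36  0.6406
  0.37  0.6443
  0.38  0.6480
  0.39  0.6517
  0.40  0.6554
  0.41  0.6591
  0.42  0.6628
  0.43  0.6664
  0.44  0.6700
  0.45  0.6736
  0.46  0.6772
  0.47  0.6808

-0.3303

σ√T = 0.24 × 1.5811 = 0.3795
d₁ = [ln(280/290) + (0.063 − 0.017 + 0.24²/2)·2.5] / 0.3795 = [-0.0351 + 0.1870] / 0.3795 = 0.4003 which rounds to 0.40
N(d₁) = N(0.40) = 0.6554
Δ_put = e^(−qT)·(N(d₁) − 1) = 0.9584·(0.6554 − 1) = -0.3303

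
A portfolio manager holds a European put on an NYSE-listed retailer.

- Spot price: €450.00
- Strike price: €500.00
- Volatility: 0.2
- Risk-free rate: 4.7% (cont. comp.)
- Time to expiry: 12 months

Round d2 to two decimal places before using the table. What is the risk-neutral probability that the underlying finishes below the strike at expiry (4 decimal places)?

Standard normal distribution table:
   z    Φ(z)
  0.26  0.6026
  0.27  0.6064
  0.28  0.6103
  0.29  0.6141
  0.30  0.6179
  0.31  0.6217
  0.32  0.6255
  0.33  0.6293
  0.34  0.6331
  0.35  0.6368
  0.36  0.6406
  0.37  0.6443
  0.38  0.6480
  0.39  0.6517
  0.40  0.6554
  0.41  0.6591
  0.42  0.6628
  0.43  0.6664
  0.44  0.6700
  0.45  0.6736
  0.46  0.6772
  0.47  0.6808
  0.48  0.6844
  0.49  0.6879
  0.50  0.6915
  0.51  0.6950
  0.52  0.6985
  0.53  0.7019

0.6517

σ√T = 0.2 × 1.0000 = 0.2000
d₁ = [ln(450/500) + (0.047 + ½·0.2²)·1] / (σ√T) = (-0.1054 + 0.0670) / 0.2000 = -0.1918 ⇒ -0.19
d₂ = -0.1918 − 0.2000 = -0.3918 ⇒ -0.39
Pr(exercise) under Q = N(−d₂) = N(0.39) = 0.6517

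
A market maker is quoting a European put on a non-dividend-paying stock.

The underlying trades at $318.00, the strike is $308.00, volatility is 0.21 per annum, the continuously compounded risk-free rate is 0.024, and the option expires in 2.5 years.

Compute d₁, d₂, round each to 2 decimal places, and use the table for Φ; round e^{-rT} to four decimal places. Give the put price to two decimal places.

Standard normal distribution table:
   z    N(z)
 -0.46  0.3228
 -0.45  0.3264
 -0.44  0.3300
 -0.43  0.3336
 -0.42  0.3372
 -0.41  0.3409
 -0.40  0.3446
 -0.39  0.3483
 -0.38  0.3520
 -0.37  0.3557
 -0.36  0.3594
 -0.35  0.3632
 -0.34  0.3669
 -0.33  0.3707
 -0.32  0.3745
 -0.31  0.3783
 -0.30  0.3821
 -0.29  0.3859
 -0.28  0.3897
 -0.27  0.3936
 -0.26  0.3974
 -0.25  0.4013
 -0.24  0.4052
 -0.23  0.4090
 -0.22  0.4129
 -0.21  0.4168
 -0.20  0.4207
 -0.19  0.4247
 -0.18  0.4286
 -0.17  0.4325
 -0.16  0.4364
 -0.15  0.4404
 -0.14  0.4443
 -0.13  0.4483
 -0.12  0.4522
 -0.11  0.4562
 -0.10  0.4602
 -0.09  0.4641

T = 2.5;  σ√T = 0.3320
ln(S/K) + (r + σ²/2)T = ln(318/308) + (0.024 + 0.21²/2)·2.5 = 0.0320 + 0.1151 = 0.1471
d₁ = 0.1471 / 0.3320 = 0.4429 ⇒ 0.44
d₂ = d₁ − σ√T = 0.4429 − 0.3320 = 0.1109 ⇒ 0.11
e^(−rT) = e^(−0.024·2.5) = 0.9418
N(−d₂) = N(-0.11) = 0.4562;  N(−d₁) = N(-0.44) = 0.3300
P = 308·0.9418·0.4562 − 318·0.3300 = 132.3319 − 104.9400 = 27.3919

$27.39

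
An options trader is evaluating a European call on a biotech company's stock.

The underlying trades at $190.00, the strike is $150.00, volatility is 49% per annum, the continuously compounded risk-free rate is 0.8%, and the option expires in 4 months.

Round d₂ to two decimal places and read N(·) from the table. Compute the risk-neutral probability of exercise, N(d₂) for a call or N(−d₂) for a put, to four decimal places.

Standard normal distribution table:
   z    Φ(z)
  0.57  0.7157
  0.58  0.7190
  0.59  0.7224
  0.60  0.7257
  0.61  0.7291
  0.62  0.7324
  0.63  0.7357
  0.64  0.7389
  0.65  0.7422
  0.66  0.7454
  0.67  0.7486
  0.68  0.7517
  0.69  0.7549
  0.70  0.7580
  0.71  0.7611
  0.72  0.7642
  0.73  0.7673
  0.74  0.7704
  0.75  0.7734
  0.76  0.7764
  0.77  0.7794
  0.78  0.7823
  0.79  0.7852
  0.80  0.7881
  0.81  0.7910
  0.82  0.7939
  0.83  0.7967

σ√T = 0.49·√0.3333 = 0.2829
d₁ = [ln(190/150) + (0.008 + 0.49²/2)·0.3333] / 0.2829 = [0.2364 + 0.0427] / 0.2829 = 0.9865 ⇒ 0.99
d₂ = d₁ − σ√T = 0.9865 − 0.2829 = 0.7036 ⇒ 0.70
Pr(exercise) under Q = N(d₂) = 0.7580

0.7580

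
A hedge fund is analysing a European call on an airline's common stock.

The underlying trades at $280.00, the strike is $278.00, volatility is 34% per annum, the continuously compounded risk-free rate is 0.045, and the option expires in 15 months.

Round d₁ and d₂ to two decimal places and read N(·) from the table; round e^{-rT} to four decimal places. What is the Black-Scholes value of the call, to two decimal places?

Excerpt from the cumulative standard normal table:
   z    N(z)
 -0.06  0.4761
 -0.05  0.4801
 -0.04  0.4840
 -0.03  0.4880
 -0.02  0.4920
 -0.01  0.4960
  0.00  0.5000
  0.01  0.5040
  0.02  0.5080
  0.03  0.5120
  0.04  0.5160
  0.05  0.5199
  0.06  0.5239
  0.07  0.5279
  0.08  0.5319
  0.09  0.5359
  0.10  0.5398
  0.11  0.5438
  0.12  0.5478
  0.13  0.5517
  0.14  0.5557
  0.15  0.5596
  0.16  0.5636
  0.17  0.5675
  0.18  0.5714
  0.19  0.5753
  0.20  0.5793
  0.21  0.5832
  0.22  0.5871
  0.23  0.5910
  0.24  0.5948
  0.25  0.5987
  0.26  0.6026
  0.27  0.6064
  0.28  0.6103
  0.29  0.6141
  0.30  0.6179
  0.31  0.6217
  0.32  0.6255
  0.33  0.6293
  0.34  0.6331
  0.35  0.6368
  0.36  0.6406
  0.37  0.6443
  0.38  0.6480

σ√T = 0.34·√1.25 = 0.3801
ln(S/K) + (r + σ²/2)T = ln(280/278) + (0.045 + 0.34²/2)·1.25 = 0.0072 + 0.1285 = 0.1357
d₁ = 0.1357 / 0.3801 = 0.3569 ≈ 0.36
d₂ = d₁ − σ√T = 0.3569 − 0.3801 = -0.0232 ≈ -0.02
e^(−rT) = e^(−0.045·1.25) = 0.9453
C = 280·N(0.36) − 278·0.9453·N(-0.02) = 280·0.6406 − 278·0.9453·0.4920 = 179.3680 − 129.2944 = 50.0736

$50.07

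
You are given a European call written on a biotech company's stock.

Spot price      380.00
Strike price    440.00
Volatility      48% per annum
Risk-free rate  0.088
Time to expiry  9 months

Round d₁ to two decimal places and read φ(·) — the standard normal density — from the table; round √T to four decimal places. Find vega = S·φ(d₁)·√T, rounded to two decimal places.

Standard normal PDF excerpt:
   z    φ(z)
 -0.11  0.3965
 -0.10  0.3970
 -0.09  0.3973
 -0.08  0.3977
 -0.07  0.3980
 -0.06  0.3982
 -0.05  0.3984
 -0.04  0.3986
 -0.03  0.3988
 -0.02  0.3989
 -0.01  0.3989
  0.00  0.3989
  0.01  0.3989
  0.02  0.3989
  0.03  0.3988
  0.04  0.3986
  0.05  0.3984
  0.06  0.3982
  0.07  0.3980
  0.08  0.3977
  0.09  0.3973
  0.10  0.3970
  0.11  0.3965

131.27

T = 0.75;  σ√T = 0.4157
ln(S/K) + (r + σ²/2)T = ln(380/440) + (0.088 + 0.48²/2)·0.75 = -0.1466 + 0.1524 = 0.0058
d₁ = 0.0058 / 0.4157 = 0.0139 → 0.01
√T = √0.75 = 0.8660
φ(d₁) = φ(0.01) = 0.3989
vega = S·φ(d₁)·√T = 380·0.3989·0.8660 = 131.2700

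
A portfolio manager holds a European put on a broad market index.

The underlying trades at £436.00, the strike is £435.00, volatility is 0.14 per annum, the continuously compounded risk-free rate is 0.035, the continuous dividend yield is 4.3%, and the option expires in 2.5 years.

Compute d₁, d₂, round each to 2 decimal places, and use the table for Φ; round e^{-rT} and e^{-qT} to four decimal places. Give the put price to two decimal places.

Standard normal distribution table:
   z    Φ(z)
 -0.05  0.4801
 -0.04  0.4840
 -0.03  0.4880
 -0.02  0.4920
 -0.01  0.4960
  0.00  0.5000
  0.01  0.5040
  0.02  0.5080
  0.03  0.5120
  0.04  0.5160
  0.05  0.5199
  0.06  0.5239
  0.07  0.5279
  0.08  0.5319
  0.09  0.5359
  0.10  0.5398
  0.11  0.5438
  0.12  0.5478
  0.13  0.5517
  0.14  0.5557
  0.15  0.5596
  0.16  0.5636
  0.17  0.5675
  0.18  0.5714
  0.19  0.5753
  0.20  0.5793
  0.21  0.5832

T = 2.5;  σ√T = 0.2214
d₁ = [ln(436/435) + (0.035 − 0.043 + ½·0.14²)·2.5] / (σ√T) = (0.0023 + 0.0045) / 0.2214 = 0.0307 which rounds to 0.03
d₂ = 0.0307 − 0.2214 = -0.1907 which rounds to -0.19
e^(−qT) = e^(−0.043·2.5) = 0.8981;  e^(−rT) = e^(−0.035·2.5) = 0.9162
N(−d₂) = N(0.19) = 0.5753;  N(−d₁) = N(-0.03) = 0.4880
P = 435·0.9162·0.5753 − 436·0.8981·0.4880 = 229.2841 − 191.0869 = 38.1971

£38.20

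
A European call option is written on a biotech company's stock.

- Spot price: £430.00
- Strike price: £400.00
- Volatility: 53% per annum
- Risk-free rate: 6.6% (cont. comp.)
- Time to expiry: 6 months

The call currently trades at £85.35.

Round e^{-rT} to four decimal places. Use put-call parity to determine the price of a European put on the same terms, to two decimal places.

£42.35

exp(−rT) = exp(−0.066·0.5) = 0.9675
Put-call parity: C − P = S − K·e^(−rT) = 430 − 400·0.9675 = 430 − 387.0000 = 43.0000
P = C − (C − P) = 85.35 − (43.0000) = 42.3500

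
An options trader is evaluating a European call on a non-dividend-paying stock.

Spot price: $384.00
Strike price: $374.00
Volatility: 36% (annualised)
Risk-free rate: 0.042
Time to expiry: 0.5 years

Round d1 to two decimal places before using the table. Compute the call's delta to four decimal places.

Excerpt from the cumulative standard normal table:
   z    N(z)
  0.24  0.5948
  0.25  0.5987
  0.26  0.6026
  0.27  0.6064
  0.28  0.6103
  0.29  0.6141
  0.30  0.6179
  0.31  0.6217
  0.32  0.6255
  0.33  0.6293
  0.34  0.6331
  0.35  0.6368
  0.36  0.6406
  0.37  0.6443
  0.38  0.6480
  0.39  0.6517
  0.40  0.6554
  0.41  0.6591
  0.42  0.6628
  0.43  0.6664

0.6217

σ√T = 0.36·√0.5 = 0.2546
d₁ = [ln(384/374) + (0.042 + ½·0.36²)·0.5] / (σ√T) = (0.0264 + 0.0534) / 0.2546 = 0.3134 which rounds to 0.31
N(d₁) = N(0.31) = 0.6217
Δ_call = N(d₁) = 0.6217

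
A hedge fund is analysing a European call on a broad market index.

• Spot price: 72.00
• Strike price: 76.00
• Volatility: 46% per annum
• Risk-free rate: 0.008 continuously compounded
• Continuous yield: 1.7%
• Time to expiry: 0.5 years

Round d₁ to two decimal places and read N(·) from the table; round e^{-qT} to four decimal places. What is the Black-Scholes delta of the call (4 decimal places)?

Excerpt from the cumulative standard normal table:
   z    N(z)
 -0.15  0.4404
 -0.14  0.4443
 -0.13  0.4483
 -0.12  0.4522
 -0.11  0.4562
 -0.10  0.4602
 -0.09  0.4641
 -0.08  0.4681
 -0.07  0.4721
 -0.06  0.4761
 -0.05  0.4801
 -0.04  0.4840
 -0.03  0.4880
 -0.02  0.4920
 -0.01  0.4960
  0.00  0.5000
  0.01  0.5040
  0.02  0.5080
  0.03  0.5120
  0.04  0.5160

0.4878

σ√T = 0.46 × 0.7071 = 0.3253
ln(S/K) + (r − q + σ²/2)T = ln(72/76) + (0.008 − 0.017 + 0.46²/2)·0.5 = -0.0541 + 0.0484 = -0.0057
d₁ = -0.0057 / 0.3253 = -0.0174 ⇒ -0.02
N(d₁) = N(-0.02) = 0.4920
Δ_call = e^(−qT)·N(d₁) = 0.9915·0.4920 = 0.4878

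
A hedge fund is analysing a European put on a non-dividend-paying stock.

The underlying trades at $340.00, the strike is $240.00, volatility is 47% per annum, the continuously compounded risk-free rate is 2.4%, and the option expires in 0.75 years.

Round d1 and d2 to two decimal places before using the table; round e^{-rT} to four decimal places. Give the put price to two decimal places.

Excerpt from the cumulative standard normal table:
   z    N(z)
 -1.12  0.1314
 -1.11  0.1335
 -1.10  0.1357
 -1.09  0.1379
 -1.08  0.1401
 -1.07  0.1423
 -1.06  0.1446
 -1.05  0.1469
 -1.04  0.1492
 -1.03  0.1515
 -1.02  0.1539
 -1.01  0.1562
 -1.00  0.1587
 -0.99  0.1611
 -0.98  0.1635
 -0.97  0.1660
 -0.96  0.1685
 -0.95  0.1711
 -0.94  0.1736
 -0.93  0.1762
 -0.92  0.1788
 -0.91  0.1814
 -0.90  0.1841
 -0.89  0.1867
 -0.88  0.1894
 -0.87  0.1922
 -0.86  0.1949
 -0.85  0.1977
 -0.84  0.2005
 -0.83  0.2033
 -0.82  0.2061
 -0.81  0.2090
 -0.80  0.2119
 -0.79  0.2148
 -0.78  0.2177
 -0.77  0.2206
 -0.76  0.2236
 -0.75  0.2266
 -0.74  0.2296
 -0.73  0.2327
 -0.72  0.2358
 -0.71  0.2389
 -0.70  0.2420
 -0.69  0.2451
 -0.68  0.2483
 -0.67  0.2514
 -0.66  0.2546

$10.91

σ√T = 0.47·√0.75 = 0.4070
d₁ = [ln(340/240) + (0.024 + ½·0.47²)·0.75] / (σ√T) = (0.3483 + 0.1008) / 0.4070 = 1.1035 ⇒ 1.10
d₂ = 1.1035 − 0.4070 = 0.6964 ⇒ 0.70
exp(−rT) = exp(−0.024·0.75) = 0.9822
N(−d₂) = N(-0.70) = 0.2420;  N(−d₁) = N(-1.10) = 0.1357
P = 240·0.9822·0.2420 − 340·0.1357 = 57.0462 − 46.1380 = 10.9082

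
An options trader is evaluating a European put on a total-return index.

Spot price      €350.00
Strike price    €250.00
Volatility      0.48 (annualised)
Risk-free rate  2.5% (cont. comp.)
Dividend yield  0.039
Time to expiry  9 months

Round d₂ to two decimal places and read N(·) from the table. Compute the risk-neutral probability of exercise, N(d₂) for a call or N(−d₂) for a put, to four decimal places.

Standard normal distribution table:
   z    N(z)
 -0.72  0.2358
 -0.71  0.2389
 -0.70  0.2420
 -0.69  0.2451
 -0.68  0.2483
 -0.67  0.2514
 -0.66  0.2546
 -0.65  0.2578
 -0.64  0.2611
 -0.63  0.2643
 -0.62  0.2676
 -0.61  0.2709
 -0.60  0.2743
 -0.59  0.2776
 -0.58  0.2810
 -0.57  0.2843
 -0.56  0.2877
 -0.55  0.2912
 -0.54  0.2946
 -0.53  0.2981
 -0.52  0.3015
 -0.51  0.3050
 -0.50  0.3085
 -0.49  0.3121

σ√T = 0.48·√0.75 = 0.4157
ln(S/K) + (r − q + σ²/2)T = ln(350/250) + (0.025 − 0.039 + 0.48²/2)·0.75 = 0.3365 + 0.0759 = 0.4124
d₁ = 0.4124 / 0.4157 = 0.9920 which rounds to 0.99
d₂ = d₁ − σ√T = 0.9920 − 0.4157 = 0.5763 which rounds to 0.58
Risk-neutral Pr[S_T < K] = N(−d₂) = N(-0.58) = 0.2810

0.2810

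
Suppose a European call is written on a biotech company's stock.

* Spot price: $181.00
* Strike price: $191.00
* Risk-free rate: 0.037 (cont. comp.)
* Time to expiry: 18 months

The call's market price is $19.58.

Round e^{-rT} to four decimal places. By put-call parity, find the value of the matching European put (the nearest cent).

$19.27

e^(−rT) = e^(−0.037·1.5) = 0.9460
Put-call parity: C − P = S − K·e^(−rT) = 181 − 191·0.9460 = 181 − 180.6860 = 0.3140
P = C − (C − P) = 19.58 − (0.3140) = 19.2660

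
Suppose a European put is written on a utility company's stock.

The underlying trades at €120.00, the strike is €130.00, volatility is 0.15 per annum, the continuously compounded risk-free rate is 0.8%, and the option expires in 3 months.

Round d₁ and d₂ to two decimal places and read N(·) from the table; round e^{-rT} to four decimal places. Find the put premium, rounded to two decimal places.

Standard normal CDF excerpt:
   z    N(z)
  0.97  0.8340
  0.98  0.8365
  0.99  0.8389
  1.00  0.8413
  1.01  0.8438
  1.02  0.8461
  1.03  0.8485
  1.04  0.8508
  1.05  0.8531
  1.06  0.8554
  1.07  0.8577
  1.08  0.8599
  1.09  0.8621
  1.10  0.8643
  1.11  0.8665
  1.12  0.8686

€10.61

T = 0.25;  σ√T = 0.0750
d₁ = [ln(120/130) + (0.008 + 0.15²/2)·0.25] / 0.0750 = [-0.0800 + 0.0048] / 0.0750 = -1.0031 ⇒ -1.00
d₂ = d₁ − σ√T = -1.0031 − 0.0750 = -1.0781 ⇒ -1.08
e^(−rT) = e^(−0.008·0.25) = 0.9980
N(−d₂) = N(1.08) = 0.8599;  N(−d₁) = N(1.00) = 0.8413
P = 130·0.9980·0.8599 − 120·0.8413 = 111.5634 − 100.9560 = 10.6074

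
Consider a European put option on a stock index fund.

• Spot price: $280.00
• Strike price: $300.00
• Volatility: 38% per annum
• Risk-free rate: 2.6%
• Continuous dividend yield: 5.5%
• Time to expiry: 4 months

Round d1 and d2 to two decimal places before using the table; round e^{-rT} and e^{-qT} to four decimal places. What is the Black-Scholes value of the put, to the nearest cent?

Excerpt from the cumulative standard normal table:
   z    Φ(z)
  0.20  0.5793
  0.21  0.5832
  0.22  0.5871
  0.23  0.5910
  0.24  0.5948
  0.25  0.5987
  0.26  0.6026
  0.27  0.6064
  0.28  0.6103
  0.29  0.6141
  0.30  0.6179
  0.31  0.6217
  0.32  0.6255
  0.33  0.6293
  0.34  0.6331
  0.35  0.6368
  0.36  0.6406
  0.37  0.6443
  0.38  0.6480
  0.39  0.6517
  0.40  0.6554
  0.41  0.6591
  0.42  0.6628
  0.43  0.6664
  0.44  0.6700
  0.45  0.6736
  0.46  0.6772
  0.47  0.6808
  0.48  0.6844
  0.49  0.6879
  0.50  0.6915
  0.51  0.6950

σ√T = 0.38·√0.3333 = 0.2194
d₁ = [ln(280/300) + (0.026 − 0.055 + 0.38²/2)·0.3333] / 0.2194 = [-0.0690 + 0.0144] / 0.2194 = -0.2488 ≈ -0.25
d₂ = d₁ − σ√T = -0.2488 − 0.2194 = -0.4682 ≈ -0.47
e^(−qT) = e^(−0.055·0.3333) = 0.9818;  e^(−rT) = e^(−0.026·0.3333) = 0.9914
N(−d₂) = N(0.47) = 0.6808;  N(−d₁) = N(0.25) = 0.5987
P = 300·0.9914·0.6808 − 280·0.9818·0.5987 = 202.4835 − 164.5850 = 37.8985

$37.90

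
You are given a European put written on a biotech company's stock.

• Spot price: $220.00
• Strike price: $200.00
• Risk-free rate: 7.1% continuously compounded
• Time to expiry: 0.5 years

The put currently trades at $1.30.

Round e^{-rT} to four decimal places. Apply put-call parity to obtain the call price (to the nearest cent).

exp(−rT) = exp(−0.071·0.5) = 0.9651
Put-call parity: C − P = S − K·e^(−rT) = 220 − 200·0.9651 = 220 − 193.0200 = 26.9800
C = P + (C − P) = 1.30 + (26.9800) = 28.2800

$28.28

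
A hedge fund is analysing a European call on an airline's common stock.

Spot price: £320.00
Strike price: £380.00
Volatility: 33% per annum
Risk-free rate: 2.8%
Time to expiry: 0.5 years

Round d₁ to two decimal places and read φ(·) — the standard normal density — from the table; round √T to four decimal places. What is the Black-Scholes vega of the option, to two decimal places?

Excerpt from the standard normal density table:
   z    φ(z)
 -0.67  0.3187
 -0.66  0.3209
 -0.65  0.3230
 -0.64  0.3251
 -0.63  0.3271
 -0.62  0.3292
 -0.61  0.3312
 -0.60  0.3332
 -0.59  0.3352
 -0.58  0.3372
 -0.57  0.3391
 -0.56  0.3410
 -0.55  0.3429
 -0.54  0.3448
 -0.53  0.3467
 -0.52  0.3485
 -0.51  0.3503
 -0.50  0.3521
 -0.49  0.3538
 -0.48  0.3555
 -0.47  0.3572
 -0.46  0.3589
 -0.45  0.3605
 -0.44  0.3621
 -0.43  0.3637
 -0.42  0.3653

77.16

σ√T = 0.33 × 0.7071 = 0.2333
ln(S/K) + (r + σ²/2)T = ln(320/380) + (0.028 + 0.33²/2)·0.5 = -0.1719 + 0.0412 = -0.1306
d₁ = -0.1306 / 0.2333 = -0.5598 ⇒ -0.56
√T = √0.5 = 0.7071
φ(d₁) = φ(-0.56) = 0.3410
vega = S·φ(d₁)·√T = 320·0.3410·0.7071 = 77.1588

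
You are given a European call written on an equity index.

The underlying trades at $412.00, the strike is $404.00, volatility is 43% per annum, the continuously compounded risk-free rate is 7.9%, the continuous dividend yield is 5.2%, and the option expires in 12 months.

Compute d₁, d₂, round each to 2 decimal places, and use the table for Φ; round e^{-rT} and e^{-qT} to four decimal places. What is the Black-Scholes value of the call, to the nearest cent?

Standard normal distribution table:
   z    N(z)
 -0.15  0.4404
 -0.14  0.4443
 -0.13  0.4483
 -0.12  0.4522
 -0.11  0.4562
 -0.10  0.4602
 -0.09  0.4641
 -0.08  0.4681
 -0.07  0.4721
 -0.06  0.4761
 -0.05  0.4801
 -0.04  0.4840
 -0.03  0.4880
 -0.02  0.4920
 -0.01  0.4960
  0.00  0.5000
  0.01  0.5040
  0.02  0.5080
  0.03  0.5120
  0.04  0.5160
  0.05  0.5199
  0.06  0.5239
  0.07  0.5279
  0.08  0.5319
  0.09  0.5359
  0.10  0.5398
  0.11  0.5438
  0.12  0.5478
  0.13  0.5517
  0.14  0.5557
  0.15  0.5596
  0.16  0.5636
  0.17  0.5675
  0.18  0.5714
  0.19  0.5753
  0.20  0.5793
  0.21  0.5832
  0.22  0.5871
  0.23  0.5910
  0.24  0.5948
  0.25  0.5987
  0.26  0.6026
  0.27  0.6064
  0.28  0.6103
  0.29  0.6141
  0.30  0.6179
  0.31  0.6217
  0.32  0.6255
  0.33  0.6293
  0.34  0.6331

$74.34

σ√T = 0.43·√1 = 0.4300
ln(S/K) + (r − q + σ²/2)T = ln(412/404) + (0.079 − 0.052 + 0.43²/2)·1 = 0.0196 + 0.1195 = 0.1391
d₁ = 0.1391 / 0.4300 = 0.3234 ≈ 0.32
d₂ = d₁ − σ√T = 0.3234 − 0.4300 = -0.1066 ≈ -0.11
exp(−qT) = exp(−0.052·1) = 0.9493;  exp(−rT) = exp(−0.079·1) = 0.9240
N(d₁) = N(0.32) = 0.6255;  N(d₂) = N(-0.11) = 0.4562
C = 412·0.9493·0.6255 − 404·0.9240·0.4562 = 244.6403 − 170.2976 = 74.3427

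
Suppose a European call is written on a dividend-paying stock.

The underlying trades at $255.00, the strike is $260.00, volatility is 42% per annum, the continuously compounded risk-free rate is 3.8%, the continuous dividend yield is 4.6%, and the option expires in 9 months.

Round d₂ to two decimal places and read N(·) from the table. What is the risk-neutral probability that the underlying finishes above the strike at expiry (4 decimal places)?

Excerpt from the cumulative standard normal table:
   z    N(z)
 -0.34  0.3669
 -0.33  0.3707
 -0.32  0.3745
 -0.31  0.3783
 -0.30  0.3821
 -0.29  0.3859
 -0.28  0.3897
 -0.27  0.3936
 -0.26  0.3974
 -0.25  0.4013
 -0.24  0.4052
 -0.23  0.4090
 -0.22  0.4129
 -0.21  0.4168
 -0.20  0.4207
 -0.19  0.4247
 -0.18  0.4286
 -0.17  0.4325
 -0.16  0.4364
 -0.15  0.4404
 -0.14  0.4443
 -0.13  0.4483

0.4013

σ√T = 0.42 × 0.8660 = 0.3637
d₁ = [ln(255/260) + (0.038 − 0.046 + 0.42²/2)·0.75] / 0.3637 = [-0.0194 + 0.0601] / 0.3637 = 0.1120 ≈ 0.11
d₂ = d₁ − σ√T = 0.1120 − 0.3637 = -0.2517 ≈ -0.25
Risk-neutral Pr[S_T > K] = N(d₂) = N(-0.25) = 0.4013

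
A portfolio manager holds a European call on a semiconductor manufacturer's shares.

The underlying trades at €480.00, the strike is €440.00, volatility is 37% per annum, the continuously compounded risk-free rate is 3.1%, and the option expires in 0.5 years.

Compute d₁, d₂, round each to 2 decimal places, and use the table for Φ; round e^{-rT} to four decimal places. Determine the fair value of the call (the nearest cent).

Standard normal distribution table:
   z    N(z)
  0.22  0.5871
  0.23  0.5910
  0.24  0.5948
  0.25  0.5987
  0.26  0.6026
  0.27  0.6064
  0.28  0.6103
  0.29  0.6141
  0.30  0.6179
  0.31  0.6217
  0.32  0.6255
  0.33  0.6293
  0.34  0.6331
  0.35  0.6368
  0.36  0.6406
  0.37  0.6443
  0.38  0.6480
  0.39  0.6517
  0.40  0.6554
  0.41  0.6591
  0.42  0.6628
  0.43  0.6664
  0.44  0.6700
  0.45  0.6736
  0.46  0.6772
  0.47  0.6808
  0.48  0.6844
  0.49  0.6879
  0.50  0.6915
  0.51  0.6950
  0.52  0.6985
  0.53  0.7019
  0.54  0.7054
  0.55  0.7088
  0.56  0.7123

σ√T = 0.37 × 0.7071 = 0.2616
d₁ = [ln(480/440) + (0.031 + 0.37²/2)·0.5] / 0.2616 = [0.0870 + 0.0497] / 0.2616 = 0.5226 which rounds to 0.52
d₂ = d₁ − σ√T = 0.5226 − 0.2616 = 0.2610 which rounds to 0.26
e^(−rT) = e^(−0.031·0.5) = 0.9846
C = 480·N(0.52) − 440·0.9846·N(0.26) = 480·0.6985 − 440·0.9846·0.6026 = 335.2800 − 261.0608 = 74.2192

€74.22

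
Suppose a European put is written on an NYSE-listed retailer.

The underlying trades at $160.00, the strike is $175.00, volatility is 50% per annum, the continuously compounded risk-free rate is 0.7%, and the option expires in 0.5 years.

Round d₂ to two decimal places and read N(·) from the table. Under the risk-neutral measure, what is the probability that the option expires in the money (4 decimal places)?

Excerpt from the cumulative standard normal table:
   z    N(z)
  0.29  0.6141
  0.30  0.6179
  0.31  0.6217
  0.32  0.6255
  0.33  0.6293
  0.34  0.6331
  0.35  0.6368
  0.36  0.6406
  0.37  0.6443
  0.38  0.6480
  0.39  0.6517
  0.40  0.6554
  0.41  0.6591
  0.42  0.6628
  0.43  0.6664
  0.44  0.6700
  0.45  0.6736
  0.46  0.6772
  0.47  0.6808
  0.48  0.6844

0.6628

σ√T = 0.5 × 0.7071 = 0.3536
d₁ = [ln(160/175) + (0.007 + ½·0.5²)·0.5] / (σ√T) = (-0.0896 + 0.0660) / 0.3536 = -0.0668 ≈ -0.07
d₂ = -0.0668 − 0.3536 = -0.4203 ≈ -0.42
Risk-neutral Pr[S_T < K] = N(−d₂) = N(0.42) = 0.6628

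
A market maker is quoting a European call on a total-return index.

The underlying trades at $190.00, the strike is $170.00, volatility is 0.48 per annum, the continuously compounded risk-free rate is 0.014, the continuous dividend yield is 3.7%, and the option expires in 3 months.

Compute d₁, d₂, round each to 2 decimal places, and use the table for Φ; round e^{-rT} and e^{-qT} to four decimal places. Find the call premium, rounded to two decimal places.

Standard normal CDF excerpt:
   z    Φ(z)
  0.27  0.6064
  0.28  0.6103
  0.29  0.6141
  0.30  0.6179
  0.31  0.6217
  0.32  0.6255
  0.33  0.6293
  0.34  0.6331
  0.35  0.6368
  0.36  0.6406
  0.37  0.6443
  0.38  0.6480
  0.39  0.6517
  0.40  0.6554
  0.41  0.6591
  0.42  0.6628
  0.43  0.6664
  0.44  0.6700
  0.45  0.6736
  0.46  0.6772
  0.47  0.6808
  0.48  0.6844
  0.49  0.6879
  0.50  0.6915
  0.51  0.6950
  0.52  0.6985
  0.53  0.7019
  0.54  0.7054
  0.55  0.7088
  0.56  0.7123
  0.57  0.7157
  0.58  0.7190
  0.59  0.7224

σ√T = 0.48·√0.25 = 0.2400
d₁ = [ln(190/170) + (0.014 − 0.037 + ½·0.48²)·0.25] / (σ√T) = (0.1112 + 0.0231) / 0.2400 = 0.5595 which rounds to 0.56
d₂ = 0.5595 − 0.2400 = 0.3195 which rounds to 0.32
e^(−qT) = e^(−0.037·0.25) = 0.9908;  e^(−rT) = e^(−0.014·0.25) = 0.9965
N(d₁) = N(0.56) = 0.7123;  N(d₂) = N(0.32) = 0.6255
C = 190·0.9908·0.7123 − 170·0.9965·0.6255 = 134.0919 − 105.9628 = 28.1291

$28.13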